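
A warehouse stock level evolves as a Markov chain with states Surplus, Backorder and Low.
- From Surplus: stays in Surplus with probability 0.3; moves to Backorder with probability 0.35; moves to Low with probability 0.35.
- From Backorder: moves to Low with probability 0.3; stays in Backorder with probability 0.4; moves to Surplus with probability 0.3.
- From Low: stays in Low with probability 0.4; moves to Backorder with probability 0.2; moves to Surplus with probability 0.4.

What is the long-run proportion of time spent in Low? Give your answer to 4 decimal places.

0.3520

Let the stationary distribution be π with π = πP and π_1 + π_2 + π_3 = 1.
π_1 = 0.3·π_1 + 0.3·π_2 + 0.4·π_3
π_2 = 0.35·π_1 + 0.4·π_2 + 0.2·π_3
Solving with the normalization constraint gives π = (0.3352, 0.3128, 0.3520).
So the stationary probability of Low is 0.3520.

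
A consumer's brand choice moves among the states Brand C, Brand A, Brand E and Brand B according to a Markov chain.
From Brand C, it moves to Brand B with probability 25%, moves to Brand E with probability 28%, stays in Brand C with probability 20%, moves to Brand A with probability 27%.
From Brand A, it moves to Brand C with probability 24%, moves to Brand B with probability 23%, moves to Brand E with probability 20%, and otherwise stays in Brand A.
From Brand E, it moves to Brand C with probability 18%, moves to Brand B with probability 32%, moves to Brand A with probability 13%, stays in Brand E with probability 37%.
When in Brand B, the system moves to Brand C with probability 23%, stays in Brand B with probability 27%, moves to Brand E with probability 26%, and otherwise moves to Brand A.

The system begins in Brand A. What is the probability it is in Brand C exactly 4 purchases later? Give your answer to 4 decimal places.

Propagate the distribution vector 4 purchases from Brand A.
After 0 purchases: (0.0000, 1.0000, 0.0000, 0.0000)
After 1 purchase: (0.2400, 0.3300, 0.2000, 0.2300)
After 2 purchases: (0.2161, 0.2549, 0.2670, 0.2620)
After 3 purchases: (0.2127, 0.2401, 0.2784, 0.2688)
After 4 purchases: (0.2121, 0.2374, 0.2805, 0.2701)
P(in Brand C after 4 purchases) = 0.2121

0.2121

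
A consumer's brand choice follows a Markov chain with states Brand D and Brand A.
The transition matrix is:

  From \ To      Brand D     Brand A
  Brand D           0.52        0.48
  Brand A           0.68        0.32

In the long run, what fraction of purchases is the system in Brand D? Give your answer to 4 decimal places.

Let the stationary distribution be π with π = πP and π_1 + π_2 = 1.
π_1 = 0.52·π_1 + 0.68·π_2
Solving with the normalization constraint gives π = (0.5862, 0.4138).
So the stationary probability of Brand D is 0.5862.

0.5862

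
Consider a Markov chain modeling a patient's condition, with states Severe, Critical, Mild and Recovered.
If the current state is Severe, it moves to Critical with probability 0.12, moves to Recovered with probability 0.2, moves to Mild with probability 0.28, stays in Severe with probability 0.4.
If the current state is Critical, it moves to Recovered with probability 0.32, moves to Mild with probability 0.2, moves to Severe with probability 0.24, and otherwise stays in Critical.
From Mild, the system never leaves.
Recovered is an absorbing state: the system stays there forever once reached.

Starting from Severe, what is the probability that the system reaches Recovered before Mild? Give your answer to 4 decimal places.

Let h(s) be the probability of absorption at Recovered starting from transient state s. Then h(Recovered) = 1 and h(Mild) = 0. By first-step analysis:
h(Severe) = 0.4·h(Severe) + 0.12·h(Critical) + 0.28·0 + 0.2·1
h(Critical) = 0.24·h(Severe) + 0.24·h(Critical) + 0.2·0 + 0.32·1
Solving: h(Severe) = 0.4457, h(Critical) = 0.5618.
Starting from Severe, the probability is 0.4457.

0.4457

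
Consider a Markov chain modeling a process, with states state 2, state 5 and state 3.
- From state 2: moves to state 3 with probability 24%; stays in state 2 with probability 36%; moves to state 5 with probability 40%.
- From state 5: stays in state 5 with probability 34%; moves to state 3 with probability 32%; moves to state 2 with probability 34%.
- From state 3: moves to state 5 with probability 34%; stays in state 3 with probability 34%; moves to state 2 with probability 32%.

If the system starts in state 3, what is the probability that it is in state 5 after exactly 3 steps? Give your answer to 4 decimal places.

0.3604

Propagate the distribution vector 3 steps from state 3.
After 0 steps: (0.0000, 0.0000, 1.0000)
After 1 step: (0.3200, 0.3400, 0.3400)
After 2 steps: (0.3396, 0.3592, 0.3012)
After 3 steps: (0.3408, 0.3604, 0.2989)
P(in state 5 after 3 steps) = 0.3604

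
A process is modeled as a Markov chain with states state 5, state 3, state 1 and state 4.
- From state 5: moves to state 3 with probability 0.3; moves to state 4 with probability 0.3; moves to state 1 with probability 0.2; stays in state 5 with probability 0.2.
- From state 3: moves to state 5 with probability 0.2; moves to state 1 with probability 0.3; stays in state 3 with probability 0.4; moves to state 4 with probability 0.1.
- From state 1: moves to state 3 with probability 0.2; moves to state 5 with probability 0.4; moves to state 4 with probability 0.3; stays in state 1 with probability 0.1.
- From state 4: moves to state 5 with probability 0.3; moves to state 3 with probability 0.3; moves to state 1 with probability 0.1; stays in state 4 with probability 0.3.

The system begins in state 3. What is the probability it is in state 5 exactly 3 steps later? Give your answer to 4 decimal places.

Propagate the distribution vector 3 steps from state 3.
After 0 steps: (0.0000, 1.0000, 0.0000, 0.0000)
After 1 step: (0.2000, 0.4000, 0.3000, 0.1000)
After 2 steps: (0.2700, 0.3100, 0.2000, 0.2200)
After 3 steps: (0.2620, 0.3110, 0.1890, 0.2380)
P(in state 5 after 3 steps) = 0.2620

0.2620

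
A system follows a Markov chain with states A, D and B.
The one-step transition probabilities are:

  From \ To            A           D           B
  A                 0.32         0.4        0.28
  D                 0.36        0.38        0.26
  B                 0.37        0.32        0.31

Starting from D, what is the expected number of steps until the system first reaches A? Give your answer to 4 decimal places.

Let t(s) be the expected number of steps to first reach A from state s, with t(A) = 0. Conditioning on the first step:
t(D) = 1 + 0.38·t(D) + 0.26·t(B)
t(B) = 1 + 0.32·t(D) + 0.31·t(B)
Solving: t(D) = 2.7568, t(B) = 2.7278.
Expected steps from D to A: 2.7568.

2.7568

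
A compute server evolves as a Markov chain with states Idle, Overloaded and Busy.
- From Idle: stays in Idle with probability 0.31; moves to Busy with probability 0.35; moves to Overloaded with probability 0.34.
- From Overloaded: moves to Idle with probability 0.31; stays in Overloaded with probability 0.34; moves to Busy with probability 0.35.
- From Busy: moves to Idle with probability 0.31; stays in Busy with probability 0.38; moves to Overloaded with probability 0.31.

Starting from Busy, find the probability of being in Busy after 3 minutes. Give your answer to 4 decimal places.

0.3608

Propagate the distribution vector 3 minutes from Busy.
After 0 minutes: (0.0000, 0.0000, 1.0000)
After 1 minute: (0.3100, 0.3100, 0.3800)
After 2 minutes: (0.3100, 0.3286, 0.3614)
After 3 minutes: (0.3100, 0.3292, 0.3608)
P(in Busy after 3 minutes) = 0.3608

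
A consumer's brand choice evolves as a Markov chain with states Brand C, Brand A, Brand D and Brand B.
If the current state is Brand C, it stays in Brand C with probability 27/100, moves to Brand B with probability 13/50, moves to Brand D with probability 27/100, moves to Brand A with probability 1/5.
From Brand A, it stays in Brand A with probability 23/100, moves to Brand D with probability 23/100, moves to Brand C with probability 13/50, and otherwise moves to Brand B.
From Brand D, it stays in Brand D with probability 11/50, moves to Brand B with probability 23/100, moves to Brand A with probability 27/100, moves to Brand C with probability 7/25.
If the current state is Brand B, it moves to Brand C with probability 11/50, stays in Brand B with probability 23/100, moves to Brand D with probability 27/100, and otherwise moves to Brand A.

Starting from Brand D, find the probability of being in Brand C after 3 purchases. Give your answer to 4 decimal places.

0.2575

Propagate the distribution vector 3 purchases from Brand D.
After 0 purchases: (0.0000, 0.0000, 1.0000, 0.0000)
After 1 purchase: (0.2800, 0.2700, 0.2200, 0.2300)
After 2 purchases: (0.2580, 0.2419, 0.2482, 0.2519)
After 3 purchases: (0.2575, 0.2448, 0.2479, 0.2498)
P(in Brand C after 3 purchases) = 0.2575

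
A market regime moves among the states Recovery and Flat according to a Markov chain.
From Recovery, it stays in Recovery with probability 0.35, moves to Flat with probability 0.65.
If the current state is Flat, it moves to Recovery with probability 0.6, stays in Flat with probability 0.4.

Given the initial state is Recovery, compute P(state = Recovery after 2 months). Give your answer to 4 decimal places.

Sum over the intermediate state after 1 month:
P = P(Recovery→Recovery)·P(Recovery→Recovery) + P(Recovery→Flat)·P(Flat→Recovery)
  = 0.35×0.35 + 0.65×0.6
  = 0.1225 + 0.3900 = 0.5125

0.5125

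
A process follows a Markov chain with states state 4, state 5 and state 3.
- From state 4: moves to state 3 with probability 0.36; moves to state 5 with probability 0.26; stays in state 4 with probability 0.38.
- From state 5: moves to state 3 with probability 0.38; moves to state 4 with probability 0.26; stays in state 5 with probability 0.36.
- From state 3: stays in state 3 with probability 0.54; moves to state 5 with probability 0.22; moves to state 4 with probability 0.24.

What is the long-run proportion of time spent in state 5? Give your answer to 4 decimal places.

0.2691

Let the stationary distribution be π with π = πP and π_1 + π_2 + π_3 = 1.
π_1 = 0.38·π_1 + 0.26·π_2 + 0.24·π_3
π_2 = 0.26·π_1 + 0.36·π_2 + 0.22·π_3
Solving with the normalization constraint gives π = (0.2853, 0.2691, 0.4456).
So the stationary probability of state 5 is 0.2691.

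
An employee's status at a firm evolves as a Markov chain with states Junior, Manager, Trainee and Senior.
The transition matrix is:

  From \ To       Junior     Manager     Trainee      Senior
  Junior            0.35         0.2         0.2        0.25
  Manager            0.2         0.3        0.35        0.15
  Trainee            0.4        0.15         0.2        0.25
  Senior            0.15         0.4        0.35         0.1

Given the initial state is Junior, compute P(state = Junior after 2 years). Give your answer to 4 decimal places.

0.2800

Propagate the distribution vector 2 years from Junior.
After 0 years: (1.0000, 0.0000, 0.0000, 0.0000)
After 1 year: (0.3500, 0.2000, 0.2000, 0.2500)
After 2 years: (0.2800, 0.2600, 0.2675, 0.1925)
P(in Junior after 2 years) = 0.2800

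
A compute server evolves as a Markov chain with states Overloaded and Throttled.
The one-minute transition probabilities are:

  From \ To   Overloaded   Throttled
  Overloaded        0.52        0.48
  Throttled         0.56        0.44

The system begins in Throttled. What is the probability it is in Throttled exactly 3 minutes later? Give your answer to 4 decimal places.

0.4615

Propagate the distribution vector 3 minutes from Throttled.
After 0 minutes: (0.0000, 1.0000)
After 1 minute: (0.5600, 0.4400)
After 2 minutes: (0.5376, 0.4624)
After 3 minutes: (0.5385, 0.4615)
P(in Throttled after 3 minutes) = 0.4615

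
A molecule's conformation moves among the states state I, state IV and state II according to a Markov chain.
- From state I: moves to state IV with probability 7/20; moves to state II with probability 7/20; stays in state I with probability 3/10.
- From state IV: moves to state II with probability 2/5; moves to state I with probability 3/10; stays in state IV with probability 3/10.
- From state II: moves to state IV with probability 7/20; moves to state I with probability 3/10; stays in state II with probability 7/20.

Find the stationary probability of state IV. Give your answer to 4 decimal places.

0.3333

Let the stationary distribution be π with π = πP and π_1 + π_2 + π_3 = 1.
π_1 = 0.3·π_1 + 0.3·π_2 + 0.3·π_3
π_2 = 0.35·π_1 + 0.3·π_2 + 0.35·π_3
Solving with the normalization constraint gives π = (0.3000, 0.3333, 0.3667).
So the stationary probability of state IV is 0.3333.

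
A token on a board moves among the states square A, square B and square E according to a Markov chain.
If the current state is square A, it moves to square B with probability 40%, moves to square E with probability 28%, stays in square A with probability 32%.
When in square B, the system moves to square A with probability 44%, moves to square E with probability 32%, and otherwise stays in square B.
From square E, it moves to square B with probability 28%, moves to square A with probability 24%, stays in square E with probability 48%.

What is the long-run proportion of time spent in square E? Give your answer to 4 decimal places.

Let the stationary distribution be π with π = πP and π_1 + π_2 + π_3 = 1.
π_1 = 0.32·π_1 + 0.44·π_2 + 0.24·π_3
π_2 = 0.4·π_1 + 0.24·π_2 + 0.28·π_3
Solving with the normalization constraint gives π = (0.3276, 0.3070, 0.3654).
So the stationary probability of square E is 0.3654.

0.3654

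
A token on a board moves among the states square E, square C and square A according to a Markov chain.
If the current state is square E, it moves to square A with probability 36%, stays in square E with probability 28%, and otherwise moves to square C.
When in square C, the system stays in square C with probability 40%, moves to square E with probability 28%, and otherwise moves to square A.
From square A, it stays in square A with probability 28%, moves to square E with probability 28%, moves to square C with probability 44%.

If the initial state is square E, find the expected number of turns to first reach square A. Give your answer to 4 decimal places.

Let t(s) be the expected number of turns to first reach square A from state s, with t(square A) = 0. Conditioning on the first turn:
t(square E) = 1 + 0.28·t(square E) + 0.36·t(square C)
t(square C) = 1 + 0.28·t(square E) + 0.4·t(square C)
Solving: t(square E) = 2.8986, t(square C) = 3.0193.
Expected turns from square E to square A: 2.8986.

2.8986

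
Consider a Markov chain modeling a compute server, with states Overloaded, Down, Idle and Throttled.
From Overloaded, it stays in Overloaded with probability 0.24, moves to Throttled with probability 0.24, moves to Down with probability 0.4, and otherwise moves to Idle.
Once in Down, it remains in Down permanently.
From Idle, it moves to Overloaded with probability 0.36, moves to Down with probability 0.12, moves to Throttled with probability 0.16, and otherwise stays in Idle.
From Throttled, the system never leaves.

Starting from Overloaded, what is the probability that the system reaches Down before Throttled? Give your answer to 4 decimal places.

0.6101

Let h(s) be the probability of absorption at Down starting from transient state s. Then h(Down) = 1 and h(Throttled) = 0. By first-step analysis:
h(Overloaded) = 0.24·h(Overloaded) + 0.4·1 + 0.12·h(Idle) + 0.24·0
h(Idle) = 0.36·h(Overloaded) + 0.12·1 + 0.36·h(Idle) + 0.16·0
Solving: h(Overloaded) = 0.6101, h(Idle) = 0.5307.
Starting from Overloaded, the probability is 0.6101.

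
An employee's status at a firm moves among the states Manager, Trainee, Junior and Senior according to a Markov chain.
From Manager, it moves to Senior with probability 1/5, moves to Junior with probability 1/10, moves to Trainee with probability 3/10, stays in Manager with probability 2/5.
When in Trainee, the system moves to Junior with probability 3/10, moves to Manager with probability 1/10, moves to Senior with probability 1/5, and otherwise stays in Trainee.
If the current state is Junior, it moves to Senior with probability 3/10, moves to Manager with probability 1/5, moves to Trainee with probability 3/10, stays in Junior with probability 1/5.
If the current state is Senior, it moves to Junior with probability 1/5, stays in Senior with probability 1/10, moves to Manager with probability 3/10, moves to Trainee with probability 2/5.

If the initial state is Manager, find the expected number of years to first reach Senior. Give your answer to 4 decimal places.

Let t(s) be the expected number of years to first reach Senior from state s, with t(Senior) = 0. Conditioning on the first year:
t(Manager) = 1 + 0.4·t(Manager) + 0.3·t(Trainee) + 0.1·t(Junior)
t(Trainee) = 1 + 0.1·t(Manager) + 0.4·t(Trainee) + 0.3·t(Junior)
t(Junior) = 1 + 0.2·t(Manager) + 0.3·t(Trainee) + 0.2·t(Junior)
Solving: t(Manager) = 4.5763, t(Trainee) = 4.4633, t(Junior) = 4.0678.
Expected years from Manager to Senior: 4.5763.

4.5763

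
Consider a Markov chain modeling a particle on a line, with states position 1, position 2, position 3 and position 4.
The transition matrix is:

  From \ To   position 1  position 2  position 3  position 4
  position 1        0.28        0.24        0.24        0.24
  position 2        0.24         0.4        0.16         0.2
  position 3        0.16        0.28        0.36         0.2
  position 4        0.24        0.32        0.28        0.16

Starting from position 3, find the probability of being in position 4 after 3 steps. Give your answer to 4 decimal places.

0.2008

Propagate the distribution vector 3 steps from position 3.
After 0 steps: (0.0000, 0.0000, 1.0000, 0.0000)
After 1 step: (0.1600, 0.2800, 0.3600, 0.2000)
After 2 steps: (0.2176, 0.3152, 0.2688, 0.1984)
After 3 steps: (0.2272, 0.3171, 0.2550, 0.2008)
P(in position 4 after 3 steps) = 0.2008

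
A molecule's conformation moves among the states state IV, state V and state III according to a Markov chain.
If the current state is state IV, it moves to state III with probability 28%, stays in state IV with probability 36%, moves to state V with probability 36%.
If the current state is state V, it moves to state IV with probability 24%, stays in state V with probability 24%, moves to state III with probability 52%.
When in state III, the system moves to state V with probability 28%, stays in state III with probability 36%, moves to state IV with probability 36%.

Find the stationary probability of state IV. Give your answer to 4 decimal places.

0.3247

Let the stationary distribution be π with π = πP and π_1 + π_2 + π_3 = 1.
π_1 = 0.36·π_1 + 0.24·π_2 + 0.36·π_3
π_2 = 0.36·π_1 + 0.24·π_2 + 0.28·π_3
Solving with the normalization constraint gives π = (0.3247, 0.2942, 0.3811).
So the stationary probability of state IV is 0.3247.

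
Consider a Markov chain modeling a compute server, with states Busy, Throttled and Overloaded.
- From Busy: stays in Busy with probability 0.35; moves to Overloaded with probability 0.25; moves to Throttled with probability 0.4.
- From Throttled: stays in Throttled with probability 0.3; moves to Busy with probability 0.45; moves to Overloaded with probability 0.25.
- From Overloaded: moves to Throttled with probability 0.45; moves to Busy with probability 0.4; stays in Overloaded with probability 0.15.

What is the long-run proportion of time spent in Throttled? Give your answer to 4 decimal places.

Let the stationary distribution be π with π = πP and π_1 + π_2 + π_3 = 1.
π_1 = 0.35·π_1 + 0.45·π_2 + 0.4·π_3
π_2 = 0.4·π_1 + 0.3·π_2 + 0.45·π_3
Solving with the normalization constraint gives π = (0.3988, 0.3740, 0.2273).
So the stationary probability of Throttled is 0.3740.

0.3740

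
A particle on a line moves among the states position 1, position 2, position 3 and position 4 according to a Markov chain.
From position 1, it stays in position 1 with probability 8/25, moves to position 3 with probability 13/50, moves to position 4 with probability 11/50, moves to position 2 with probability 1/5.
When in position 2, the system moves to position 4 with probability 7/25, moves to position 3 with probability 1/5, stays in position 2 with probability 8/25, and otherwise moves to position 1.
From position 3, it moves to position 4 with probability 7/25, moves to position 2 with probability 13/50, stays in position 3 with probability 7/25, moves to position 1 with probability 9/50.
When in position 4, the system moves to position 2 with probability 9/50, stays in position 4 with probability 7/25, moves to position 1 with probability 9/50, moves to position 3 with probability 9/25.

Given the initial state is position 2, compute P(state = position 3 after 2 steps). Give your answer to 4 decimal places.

0.2728

Propagate the distribution vector 2 steps from position 2.
After 0 steps: (0.0000, 1.0000, 0.0000, 0.0000)
After 1 step: (0.2000, 0.3200, 0.2000, 0.2800)
After 2 steps: (0.2144, 0.2448, 0.2728, 0.2680)
P(in position 3 after 2 steps) = 0.2728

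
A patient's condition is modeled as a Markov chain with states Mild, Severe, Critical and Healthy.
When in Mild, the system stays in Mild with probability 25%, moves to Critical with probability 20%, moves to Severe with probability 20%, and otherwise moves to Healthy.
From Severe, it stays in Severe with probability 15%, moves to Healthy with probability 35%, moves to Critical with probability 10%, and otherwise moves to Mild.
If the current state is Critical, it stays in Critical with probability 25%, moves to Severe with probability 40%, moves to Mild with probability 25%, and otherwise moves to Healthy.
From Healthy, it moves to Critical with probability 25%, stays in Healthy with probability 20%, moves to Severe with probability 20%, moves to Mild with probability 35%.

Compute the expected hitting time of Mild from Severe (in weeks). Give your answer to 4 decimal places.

2.7638

Let t(s) be the expected number of weeks to first reach Mild from state s, with t(Mild) = 0. Conditioning on the first week:
t(Severe) = 1 + 0.15·t(Severe) + 0.1·t(Critical) + 0.35·t(Healthy)
t(Critical) = 1 + 0.4·t(Severe) + 0.25·t(Critical) + 0.1·t(Healthy)
t(Healthy) = 1 + 0.2·t(Severe) + 0.25·t(Critical) + 0.2·t(Healthy)
Solving: t(Severe) = 2.7638, t(Critical) = 3.1995, t(Healthy) = 2.9408.
Expected weeks from Severe to Mild: 2.7638.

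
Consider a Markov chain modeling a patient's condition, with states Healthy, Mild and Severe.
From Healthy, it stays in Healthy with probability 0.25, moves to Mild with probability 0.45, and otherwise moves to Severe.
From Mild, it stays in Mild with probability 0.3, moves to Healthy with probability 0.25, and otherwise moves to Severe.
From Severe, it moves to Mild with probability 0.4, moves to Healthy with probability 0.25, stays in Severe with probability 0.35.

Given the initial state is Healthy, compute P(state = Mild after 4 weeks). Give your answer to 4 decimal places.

0.3749

Propagate the distribution vector 4 weeks from Healthy.
After 0 weeks: (1.0000, 0.0000, 0.0000)
After 1 week: (0.2500, 0.4500, 0.3000)
After 2 weeks: (0.2500, 0.3675, 0.3825)
After 3 weeks: (0.2500, 0.3758, 0.3743)
After 4 weeks: (0.2500, 0.3749, 0.3751)
P(in Mild after 4 weeks) = 0.3749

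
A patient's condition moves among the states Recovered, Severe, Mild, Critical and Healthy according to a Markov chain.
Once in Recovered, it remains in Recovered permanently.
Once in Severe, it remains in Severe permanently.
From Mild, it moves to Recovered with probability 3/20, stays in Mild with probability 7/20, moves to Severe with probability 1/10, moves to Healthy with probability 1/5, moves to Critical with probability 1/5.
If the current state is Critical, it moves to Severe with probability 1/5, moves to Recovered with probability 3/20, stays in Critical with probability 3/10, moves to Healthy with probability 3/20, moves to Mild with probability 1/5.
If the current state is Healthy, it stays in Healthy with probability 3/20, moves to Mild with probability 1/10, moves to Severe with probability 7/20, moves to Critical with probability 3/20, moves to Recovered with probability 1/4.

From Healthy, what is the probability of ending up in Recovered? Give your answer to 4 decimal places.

Let h(s) be the probability of absorption at Recovered starting from transient state s. Then h(Recovered) = 1 and h(Severe) = 0. By first-step analysis:
h(Mild) = 0.15·1 + 0.1·0 + 0.35·h(Mild) + 0.2·h(Critical) + 0.2·h(Healthy)
h(Critical) = 0.15·1 + 0.2·0 + 0.2·h(Mild) + 0.3·h(Critical) + 0.15·h(Healthy)
h(Healthy) = 0.25·1 + 0.35·0 + 0.1·h(Mild) + 0.15·h(Critical) + 0.15·h(Healthy)
Solving: h(Mild) = 0.5026, h(Critical) = 0.4506, h(Healthy) = 0.4328.
Starting from Healthy, the probability is 0.4328.

0.4328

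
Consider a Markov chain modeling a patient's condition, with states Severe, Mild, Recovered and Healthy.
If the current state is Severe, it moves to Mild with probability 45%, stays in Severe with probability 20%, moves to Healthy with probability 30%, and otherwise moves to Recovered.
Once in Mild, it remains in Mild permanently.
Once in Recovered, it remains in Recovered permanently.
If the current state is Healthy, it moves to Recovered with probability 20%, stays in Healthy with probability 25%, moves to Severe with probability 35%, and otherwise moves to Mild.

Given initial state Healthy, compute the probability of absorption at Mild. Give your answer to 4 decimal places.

Let h(s) be the probability of absorption at Mild starting from transient state s. Then h(Mild) = 1 and h(Recovered) = 0. By first-step analysis:
h(Severe) = 0.2·h(Severe) + 0.45·1 + 0.05·0 + 0.3·h(Healthy)
h(Healthy) = 0.35·h(Severe) + 0.2·1 + 0.2·0 + 0.25·h(Healthy)
Solving: h(Severe) = 0.8030, h(Healthy) = 0.6414.
Starting from Healthy, the probability is 0.6414.

0.6414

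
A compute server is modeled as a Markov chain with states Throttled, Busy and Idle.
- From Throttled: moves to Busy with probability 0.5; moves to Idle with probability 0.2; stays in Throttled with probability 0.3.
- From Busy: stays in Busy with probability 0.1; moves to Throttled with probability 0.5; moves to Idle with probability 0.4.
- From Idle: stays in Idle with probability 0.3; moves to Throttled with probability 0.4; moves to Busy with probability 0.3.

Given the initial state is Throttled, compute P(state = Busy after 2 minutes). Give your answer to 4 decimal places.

Sum over the intermediate state after 1 minute:
P = P(Throttled→Throttled)·P(Throttled→Busy) + P(Throttled→Busy)·P(Busy→Busy) + P(Throttled→Idle)·P(Idle→Busy)
  = 0.3×0.5 + 0.5×0.1 + 0.2×0.3
  = 0.1500 + 0.0500 + 0.0600 = 0.2600

0.2600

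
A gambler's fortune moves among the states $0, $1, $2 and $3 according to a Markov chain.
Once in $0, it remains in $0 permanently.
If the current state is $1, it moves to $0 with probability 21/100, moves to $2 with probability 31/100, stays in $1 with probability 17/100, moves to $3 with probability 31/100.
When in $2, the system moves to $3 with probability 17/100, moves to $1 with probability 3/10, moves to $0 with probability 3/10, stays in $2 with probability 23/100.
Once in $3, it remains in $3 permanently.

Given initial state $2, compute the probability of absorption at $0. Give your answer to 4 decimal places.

0.5713

Let h(s) be the probability of absorption at $0 starting from transient state s. Then h($0) = 1 and h($3) = 0. By first-step analysis:
h($1) = 0.21·1 + 0.17·h($1) + 0.31·h($2) + 0.31·0
h($2) = 0.3·1 + 0.3·h($1) + 0.23·h($2) + 0.17·0
Solving: h($1) = 0.4664, h($2) = 0.5713.
Starting from $2, the probability is 0.5713.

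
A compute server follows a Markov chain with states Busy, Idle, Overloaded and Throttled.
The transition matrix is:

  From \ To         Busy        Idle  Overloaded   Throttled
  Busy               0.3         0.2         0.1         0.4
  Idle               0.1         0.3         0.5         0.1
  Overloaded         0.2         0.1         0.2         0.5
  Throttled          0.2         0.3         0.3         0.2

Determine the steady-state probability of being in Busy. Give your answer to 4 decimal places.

Let the stationary distribution be π with π = πP and π_1 + π_2 + π_3 + π_4 = 1.
π_1 = 0.3·π_1 + 0.1·π_2 + 0.2·π_3 + 0.2·π_4
π_2 = 0.2·π_1 + 0.3·π_2 + 0.1·π_3 + 0.3·π_4
π_3 = 0.1·π_1 + 0.5·π_2 + 0.2·π_3 + 0.3·π_4
Solving with the normalization constraint gives π = (0.1973, 0.2247, 0.2777, 0.3003).
So the stationary probability of Busy is 0.1973.

0.1973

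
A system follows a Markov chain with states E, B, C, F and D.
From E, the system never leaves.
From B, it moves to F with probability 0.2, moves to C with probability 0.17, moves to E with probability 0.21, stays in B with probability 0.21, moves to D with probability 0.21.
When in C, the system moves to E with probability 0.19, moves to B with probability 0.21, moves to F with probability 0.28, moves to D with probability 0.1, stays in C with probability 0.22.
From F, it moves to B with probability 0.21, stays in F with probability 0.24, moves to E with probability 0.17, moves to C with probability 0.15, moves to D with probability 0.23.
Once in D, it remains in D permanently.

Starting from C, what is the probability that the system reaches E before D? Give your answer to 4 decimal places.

0.5480

Let h(s) be the probability of absorption at E starting from transient state s. Then h(E) = 1 and h(D) = 0. By first-step analysis:
h(B) = 0.21·1 + 0.21·h(B) + 0.17·h(C) + 0.2·h(F) + 0.21·0
h(C) = 0.19·1 + 0.21·h(B) + 0.22·h(C) + 0.28·h(F) + 0.1·0
h(F) = 0.17·1 + 0.21·h(B) + 0.15·h(C) + 0.24·h(F) + 0.23·0
Solving: h(B) = 0.5029, h(C) = 0.5480, h(F) = 0.4708.
Starting from C, the probability is 0.5480.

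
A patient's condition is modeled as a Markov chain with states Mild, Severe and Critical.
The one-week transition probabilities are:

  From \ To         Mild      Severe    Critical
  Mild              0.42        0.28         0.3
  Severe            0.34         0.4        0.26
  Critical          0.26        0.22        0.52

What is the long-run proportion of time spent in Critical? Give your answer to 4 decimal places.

0.3696

Let the stationary distribution be π with π = πP and π_1 + π_2 + π_3 = 1.
π_1 = 0.42·π_1 + 0.34·π_2 + 0.26·π_3
π_2 = 0.28·π_1 + 0.4·π_2 + 0.22·π_3
Solving with the normalization constraint gives π = (0.3374, 0.2930, 0.3696).
So the stationary probability of Critical is 0.3696.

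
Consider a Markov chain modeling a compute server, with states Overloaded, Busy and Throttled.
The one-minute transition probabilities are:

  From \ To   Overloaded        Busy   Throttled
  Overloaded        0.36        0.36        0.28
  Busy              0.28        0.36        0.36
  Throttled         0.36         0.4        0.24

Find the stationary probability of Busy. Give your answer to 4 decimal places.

0.3719

Let the stationary distribution be π with π = πP and π_1 + π_2 + π_3 = 1.
π_1 = 0.36·π_1 + 0.28·π_2 + 0.36·π_3
π_2 = 0.36·π_1 + 0.36·π_2 + 0.4·π_3
Solving with the normalization constraint gives π = (0.3302, 0.3719, 0.2978).
So the stationary probability of Busy is 0.3719.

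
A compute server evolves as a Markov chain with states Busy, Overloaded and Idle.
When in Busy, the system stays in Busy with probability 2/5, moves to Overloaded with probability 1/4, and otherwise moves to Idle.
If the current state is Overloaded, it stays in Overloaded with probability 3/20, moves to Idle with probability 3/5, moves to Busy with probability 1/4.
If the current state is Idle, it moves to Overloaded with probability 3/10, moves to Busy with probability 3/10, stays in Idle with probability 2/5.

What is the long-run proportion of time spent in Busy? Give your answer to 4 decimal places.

0.3196

Let the stationary distribution be π with π = πP and π_1 + π_2 + π_3 = 1.
π_1 = 0.4·π_1 + 0.25·π_2 + 0.3·π_3
π_2 = 0.25·π_1 + 0.15·π_2 + 0.3·π_3
Solving with the normalization constraint gives π = (0.3196, 0.2470, 0.4334).
So the stationary probability of Busy is 0.3196.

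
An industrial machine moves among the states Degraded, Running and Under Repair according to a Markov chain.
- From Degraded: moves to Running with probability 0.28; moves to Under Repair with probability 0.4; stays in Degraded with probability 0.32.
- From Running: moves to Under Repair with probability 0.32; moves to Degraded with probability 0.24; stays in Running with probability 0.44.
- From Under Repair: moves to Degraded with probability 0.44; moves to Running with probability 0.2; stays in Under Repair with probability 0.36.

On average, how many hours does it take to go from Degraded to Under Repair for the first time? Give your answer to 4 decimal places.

2.6786

Let t(s) be the expected number of hours to first reach Under Repair from state s, with t(Under Repair) = 0. Conditioning on the first hour:
t(Degraded) = 1 + 0.32·t(Degraded) + 0.28·t(Running)
t(Running) = 1 + 0.24·t(Degraded) + 0.44·t(Running)
Solving: t(Degraded) = 2.6786, t(Running) = 2.9337.
Expected hours from Degraded to Under Repair: 2.6786.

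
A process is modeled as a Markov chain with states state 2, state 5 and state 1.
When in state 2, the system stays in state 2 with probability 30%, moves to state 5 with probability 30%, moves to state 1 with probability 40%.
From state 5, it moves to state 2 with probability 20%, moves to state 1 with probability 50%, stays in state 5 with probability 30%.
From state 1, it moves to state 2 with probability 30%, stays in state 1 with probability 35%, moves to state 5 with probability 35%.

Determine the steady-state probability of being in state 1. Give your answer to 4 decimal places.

Let the stationary distribution be π with π = πP and π_1 + π_2 + π_3 = 1.
π_1 = 0.3·π_1 + 0.2·π_2 + 0.3·π_3
π_2 = 0.3·π_1 + 0.3·π_2 + 0.35·π_3
Solving with the normalization constraint gives π = (0.2679, 0.3206, 0.4115).
So the stationary probability of state 1 is 0.4115.

0.4115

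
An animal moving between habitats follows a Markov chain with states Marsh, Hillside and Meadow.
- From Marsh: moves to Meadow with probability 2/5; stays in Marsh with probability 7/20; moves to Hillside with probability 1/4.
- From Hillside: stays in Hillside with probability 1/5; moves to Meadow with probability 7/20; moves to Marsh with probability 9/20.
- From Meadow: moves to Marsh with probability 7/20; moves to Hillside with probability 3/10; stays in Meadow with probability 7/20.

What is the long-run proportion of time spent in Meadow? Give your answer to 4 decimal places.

Let the stationary distribution be π with π = πP and π_1 + π_2 + π_3 = 1.
π_1 = 0.35·π_1 + 0.45·π_2 + 0.35·π_3
π_2 = 0.25·π_1 + 0.2·π_2 + 0.3·π_3
Solving with the normalization constraint gives π = (0.3756, 0.2557, 0.3688).
So the stationary probability of Meadow is 0.3688.

0.3688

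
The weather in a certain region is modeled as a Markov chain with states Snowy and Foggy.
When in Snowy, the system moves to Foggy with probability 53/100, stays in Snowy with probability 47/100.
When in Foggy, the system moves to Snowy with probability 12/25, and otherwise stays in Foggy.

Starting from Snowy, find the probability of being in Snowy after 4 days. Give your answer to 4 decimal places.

Propagate the distribution vector 4 days from Snowy.
After 0 days: (1.0000, 0.0000)
After 1 day: (0.4700, 0.5300)
After 2 days: (0.4753, 0.5247)
After 3 days: (0.4752, 0.5248)
After 4 days: (0.4752, 0.5248)
P(in Snowy after 4 days) = 0.4752

0.4752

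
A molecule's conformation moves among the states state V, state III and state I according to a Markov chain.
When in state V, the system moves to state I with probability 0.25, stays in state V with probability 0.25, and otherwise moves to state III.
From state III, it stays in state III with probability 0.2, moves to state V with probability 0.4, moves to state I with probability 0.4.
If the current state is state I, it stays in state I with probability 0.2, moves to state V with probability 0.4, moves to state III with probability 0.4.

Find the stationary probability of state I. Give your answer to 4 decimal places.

0.2899

Let the stationary distribution be π with π = πP and π_1 + π_2 + π_3 = 1.
π_1 = 0.25·π_1 + 0.4·π_2 + 0.4·π_3
π_2 = 0.5·π_1 + 0.2·π_2 + 0.4·π_3
Solving with the normalization constraint gives π = (0.3478, 0.3623, 0.2899).
So the stationary probability of state I is 0.2899.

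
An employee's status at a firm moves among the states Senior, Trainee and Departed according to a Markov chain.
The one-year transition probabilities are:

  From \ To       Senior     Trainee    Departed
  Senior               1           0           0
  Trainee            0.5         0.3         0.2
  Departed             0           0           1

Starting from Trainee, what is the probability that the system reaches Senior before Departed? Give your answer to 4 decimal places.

Let h(s) be the probability of absorption at Senior starting from transient state s. Then h(Senior) = 1 and h(Departed) = 0. By first-step analysis:
h(Trainee) = 0.5·1 + 0.3·h(Trainee) + 0.2·0
Solving: h(Trainee) = 0.7143.
Starting from Trainee, the probability is 0.7143.

0.7143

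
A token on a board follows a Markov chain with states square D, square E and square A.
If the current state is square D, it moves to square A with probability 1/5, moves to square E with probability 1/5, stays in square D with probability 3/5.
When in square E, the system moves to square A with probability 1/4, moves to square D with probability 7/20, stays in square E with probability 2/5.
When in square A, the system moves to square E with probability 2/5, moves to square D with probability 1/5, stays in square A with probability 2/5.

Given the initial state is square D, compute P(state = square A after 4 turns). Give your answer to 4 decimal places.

Propagate the distribution vector 4 turns from square D.
After 0 turns: (1.0000, 0.0000, 0.0000)
After 1 turn: (0.6000, 0.2000, 0.2000)
After 2 turns: (0.4700, 0.2800, 0.2500)
After 3 turns: (0.4300, 0.3060, 0.2640)
After 4 turns: (0.4179, 0.3140, 0.2681)
P(in square A after 4 turns) = 0.2681

0.2681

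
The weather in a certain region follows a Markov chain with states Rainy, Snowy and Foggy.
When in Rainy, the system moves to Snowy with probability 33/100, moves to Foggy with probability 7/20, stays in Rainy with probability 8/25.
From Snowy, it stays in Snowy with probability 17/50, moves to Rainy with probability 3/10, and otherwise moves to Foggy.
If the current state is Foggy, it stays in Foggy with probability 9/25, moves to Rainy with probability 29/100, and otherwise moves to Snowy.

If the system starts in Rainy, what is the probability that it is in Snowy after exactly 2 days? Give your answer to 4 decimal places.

0.3403

Sum over the intermediate state after 1 day:
P = P(Rainy→Rainy)·P(Rainy→Snowy) + P(Rainy→Snowy)·P(Snowy→Snowy) + P(Rainy→Foggy)·P(Foggy→Snowy)
  = 0.32×0.33 + 0.33×0.34 + 0.35×0.35
  = 0.1056 + 0.1122 + 0.1225 = 0.3403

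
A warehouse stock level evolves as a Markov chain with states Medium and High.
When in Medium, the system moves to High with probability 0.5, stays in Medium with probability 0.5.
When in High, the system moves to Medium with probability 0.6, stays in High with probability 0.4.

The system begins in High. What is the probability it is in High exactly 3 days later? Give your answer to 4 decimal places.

0.4540

Propagate the distribution vector 3 days from High.
After 0 days: (0.0000, 1.0000)
After 1 day: (0.6000, 0.4000)
After 2 days: (0.5400, 0.4600)
After 3 days: (0.5460, 0.4540)
P(in High after 3 days) = 0.4540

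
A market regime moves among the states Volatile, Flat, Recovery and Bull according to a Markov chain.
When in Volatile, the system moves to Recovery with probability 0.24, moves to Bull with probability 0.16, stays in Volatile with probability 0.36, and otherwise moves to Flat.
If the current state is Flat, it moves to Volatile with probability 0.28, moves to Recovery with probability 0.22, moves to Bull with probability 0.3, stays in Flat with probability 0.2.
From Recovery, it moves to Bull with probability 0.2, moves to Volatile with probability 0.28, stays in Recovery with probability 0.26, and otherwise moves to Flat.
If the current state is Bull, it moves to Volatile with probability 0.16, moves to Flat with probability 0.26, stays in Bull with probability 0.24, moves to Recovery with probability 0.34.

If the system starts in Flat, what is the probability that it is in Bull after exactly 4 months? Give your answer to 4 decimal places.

Propagate the distribution vector 4 months from Flat.
After 0 months: (0.0000, 1.0000, 0.0000, 0.0000)
After 1 month: (0.2800, 0.2000, 0.2200, 0.3000)
After 2 months: (0.2664, 0.2424, 0.2704, 0.2208)
After 3 months: (0.2748, 0.2401, 0.2626, 0.2224)
After 4 months: (0.2753, 0.2401, 0.2627, 0.2219)
P(in Bull after 4 months) = 0.2219

0.2219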